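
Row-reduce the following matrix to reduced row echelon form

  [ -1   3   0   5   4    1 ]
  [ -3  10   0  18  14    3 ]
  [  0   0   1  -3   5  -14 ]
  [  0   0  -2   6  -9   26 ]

[[1, 0, 0, 4, 0, 3], [0, 1, 0, 3, 0, 4], [0, 0, 1, -3, 0, -4], [0, 0, 0, 0, 1, -2]]

R1 → -1·R1
  [  1  -3   0  -5  -4   -1 ]
  [ -3  10   0  18  14    3 ]
  [  0   0   1  -3   5  -14 ]
  [  0   0  -2   6  -9   26 ]
R2 → R2 + 3·R1
  [ 1  -3   0  -5  -4   -1 ]
  [ 0   1   0   3   2    0 ]
  [ 0   0   1  -3   5  -14 ]
  [ 0   0  -2   6  -9   26 ]
R4 → R4 + 2·R3
  [ 1  -3  0  -5  -4   -1 ]
  [ 0   1  0   3   2    0 ]
  [ 0   0  1  -3   5  -14 ]
  [ 0   0  0   0   1   -2 ]
R3 → R3 − 5·R4
  [ 1  -3  0  -5  -4  -1 ]
  [ 0   1  0   3   2   0 ]
  [ 0   0  1  -3   0  -4 ]
  [ 0   0  0   0   1  -2 ]
R2 → R2 − 2·R4
  [ 1  -3  0  -5  -4  -1 ]
  [ 0   1  0   3   0   4 ]
  [ 0   0  1  -3   0  -4 ]
  [ 0   0  0   0   1  -2 ]
R1 → R1 + 4·R4
  [ 1  -3  0  -5  0  -9 ]
  [ 0   1  0   3  0   4 ]
  [ 0   0  1  -3  0  -4 ]
  [ 0   0  0   0  1  -2 ]
R1 → R1 + 3·R2
  [ 1  0  0   4  0   3 ]
  [ 0  1  0   3  0   4 ]
  [ 0  0  1  -3  0  -4 ]
  [ 0  0  0   0  1  -2 ]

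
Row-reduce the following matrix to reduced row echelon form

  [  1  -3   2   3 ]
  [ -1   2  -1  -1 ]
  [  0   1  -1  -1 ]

[[1, 0, -1, 0], [0, 1, -1, 0], [0, 0, 0, 1]]

Add r1 to r2.
  [ 1  -3   2   3 ]
  [ 0  -1   1   2 ]
  [ 0   1  -1  -1 ]
Multiply r2 by -1.
  [ 1  -3   2   3 ]
  [ 0   1  -1  -2 ]
  [ 0   1  -1  -1 ]
Subtract r2 from r3.
  [ 1  -3   2   3 ]
  [ 0   1  -1  -2 ]
  [ 0   0   0   1 ]
Add 2 times r3 to r2.
  [ 1  -3   2  3 ]
  [ 0   1  -1  0 ]
  [ 0   0   0  1 ]
Subtract 3 times r3 from r1.
  [ 1  -3   2  0 ]
  [ 0   1  -1  0 ]
  [ 0   0   0  1 ]
Add 3 times r2 to r1.
  [ 1  0  -1  0 ]
  [ 0  1  -1  0 ]
  [ 0  0   0  1 ]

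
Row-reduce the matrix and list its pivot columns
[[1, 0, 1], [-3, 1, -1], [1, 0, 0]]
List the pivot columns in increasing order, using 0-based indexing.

ρ2 ← ρ2 + 3·ρ1
  [ 1  0  1 ]
  [ 0  1  2 ]
  [ 1  0  0 ]
ρ3 ← ρ3 − ρ1
  [ 1  0   1 ]
  [ 0  1   2 ]
  [ 0  0  -1 ]
ρ3 ← -1·ρ3
  [ 1  0  1 ]
  [ 0  1  2 ]
  [ 0  0  1 ]
ρ2 ← ρ2 − 2·ρ3
  [ 1  0  1 ]
  [ 0  1  0 ]
  [ 0  0  1 ]
ρ1 ← ρ1 − ρ3
  [ 1  0  0 ]
  [ 0  1  0 ]
  [ 0  0  1 ]
Pivot columns are the columns containing a leading 1.

0, 1, 2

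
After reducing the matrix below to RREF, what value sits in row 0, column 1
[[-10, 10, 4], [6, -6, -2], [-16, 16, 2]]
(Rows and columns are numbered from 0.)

-1

R1 ← -1/10·R1
  [   1  -1  -2/5 ]
  [   6  -6    -2 ]
  [ -16  16     2 ]
R2 ← R2 − 6·R1
  [   1  -1  -2/5 ]
  [   0   0   2/5 ]
  [ -16  16     2 ]
R3 ← R3 + 16·R1
  [ 1  -1   -2/5 ]
  [ 0   0    2/5 ]
  [ 0   0  -22/5 ]
R2 ← 5/2·R2
  [ 1  -1   -2/5 ]
  [ 0   0      1 ]
  [ 0   0  -22/5 ]
R3 ← R3 + 22/5·R2
  [ 1  -1  -2/5 ]
  [ 0   0     1 ]
  [ 0   0     0 ]
R1 ← R1 + 2/5·R2
  [ 1  -1  0 ]
  [ 0   0  1 ]
  [ 0   0  0 ]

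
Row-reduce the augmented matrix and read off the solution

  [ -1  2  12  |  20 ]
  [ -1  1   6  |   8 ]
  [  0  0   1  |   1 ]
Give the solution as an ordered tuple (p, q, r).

r1 ← -1·r1
  [  1  -2  -12  |  -20 ]
  [ -1   1    6  |    8 ]
  [  0   0    1  |    1 ]
r2 ← r2 + r1
  [ 1  -2  -12  |  -20 ]
  [ 0  -1   -6  |  -12 ]
  [ 0   0    1  |    1 ]
r2 ← -1·r2
  [ 1  -2  -12  |  -20 ]
  [ 0   1    6  |   12 ]
  [ 0   0    1  |    1 ]
r2 ← r2 − 6·r3
  [ 1  -2  -12  |  -20 ]
  [ 0   1    0  |    6 ]
  [ 0   0    1  |    1 ]
r1 ← r1 + 12·r3
  [ 1  -2  0  |  -8 ]
  [ 0   1  0  |   6 ]
  [ 0   0  1  |   1 ]
r1 ← r1 + 2·r2
  [ 1  0  0  |  4 ]
  [ 0  1  0  |  6 ]
  [ 0  0  1  |  1 ]
Reading off the last column: p = 4, q = 6, r = 1.

(4, 6, 1)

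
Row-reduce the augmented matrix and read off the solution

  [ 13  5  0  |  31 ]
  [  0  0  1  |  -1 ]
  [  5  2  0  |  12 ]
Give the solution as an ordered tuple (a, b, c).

(2, 1, -1)

Multiply R1 by 1/13.
  [ 1  5/13  0  |  31/13 ]
  [ 0     0  1  |     -1 ]
  [ 5     2  0  |     12 ]
Subtract 5 times R1 from R3.
  [ 1  5/13  0  |  31/13 ]
  [ 0     0  1  |     -1 ]
  [ 0  1/13  0  |   1/13 ]
Swap R2 and R3.
  [ 1  5/13  0  |  31/13 ]
  [ 0  1/13  0  |   1/13 ]
  [ 0     0  1  |     -1 ]
Multiply R2 by 13.
  [ 1  5/13  0  |  31/13 ]
  [ 0     1  0  |      1 ]
  [ 0     0  1  |     -1 ]
Subtract 5/13 times R2 from R1.
  [ 1  0  0  |   2 ]
  [ 0  1  0  |   1 ]
  [ 0  0  1  |  -1 ]
Reading off the last column: a = 2, b = 1, c = -1.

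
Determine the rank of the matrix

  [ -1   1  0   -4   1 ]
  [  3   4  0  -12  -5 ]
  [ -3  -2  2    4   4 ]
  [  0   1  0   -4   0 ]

Multiply R1 by -1.
  [  1  -1  0    4  -1 ]
  [  3   4  0  -12  -5 ]
  [ -3  -2  2    4   4 ]
  [  0   1  0   -4   0 ]
Subtract 3 times R1 from R2.
  [  1  -1  0    4  -1 ]
  [  0   7  0  -24  -2 ]
  [ -3  -2  2    4   4 ]
  [  0   1  0   -4   0 ]
Add 3 times R1 to R3.
  [ 1  -1  0    4  -1 ]
  [ 0   7  0  -24  -2 ]
  [ 0  -5  2   16   1 ]
  [ 0   1  0   -4   0 ]
Multiply R2 by 1/7.
  [ 1  -1  0      4    -1 ]
  [ 0   1  0  -24/7  -2/7 ]
  [ 0  -5  2     16     1 ]
  [ 0   1  0     -4     0 ]
Add 5 times R2 to R3.
  [ 1  -1  0      4    -1 ]
  [ 0   1  0  -24/7  -2/7 ]
  [ 0   0  2   -8/7  -3/7 ]
  [ 0   1  0     -4     0 ]
Subtract R2 from R4.
  [ 1  -1  0      4    -1 ]
  [ 0   1  0  -24/7  -2/7 ]
  [ 0   0  2   -8/7  -3/7 ]
  [ 0   0  0   -4/7   2/7 ]
Multiply R3 by 1/2.
  [ 1  -1  0      4     -1 ]
  [ 0   1  0  -24/7   -2/7 ]
  [ 0   0  1   -4/7  -3/14 ]
  [ 0   0  0   -4/7    2/7 ]
Multiply R4 by -7/4.
  [ 1  -1  0      4     -1 ]
  [ 0   1  0  -24/7   -2/7 ]
  [ 0   0  1   -4/7  -3/14 ]
  [ 0   0  0      1   -1/2 ]
Add 4/7 times R4 to R3.
  [ 1  -1  0      4    -1 ]
  [ 0   1  0  -24/7  -2/7 ]
  [ 0   0  1      0  -1/2 ]
  [ 0   0  0      1  -1/2 ]
Add 24/7 times R4 to R2.
  [ 1  -1  0  4    -1 ]
  [ 0   1  0  0    -2 ]
  [ 0   0  1  0  -1/2 ]
  [ 0   0  0  1  -1/2 ]
Subtract 4 times R4 from R1.
  [ 1  -1  0  0     1 ]
  [ 0   1  0  0    -2 ]
  [ 0   0  1  0  -1/2 ]
  [ 0   0  0  1  -1/2 ]
Add R2 to R1.
  [ 1  0  0  0    -1 ]
  [ 0  1  0  0    -2 ]
  [ 0  0  1  0  -1/2 ]
  [ 0  0  0  1  -1/2 ]
The reduced form has 4 nonzero rows.

rank = 4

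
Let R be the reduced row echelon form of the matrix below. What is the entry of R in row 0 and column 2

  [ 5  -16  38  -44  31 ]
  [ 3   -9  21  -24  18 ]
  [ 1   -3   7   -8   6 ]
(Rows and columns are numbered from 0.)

R1 := 1/5·R1
  [ 1  -16/5  38/5  -44/5  31/5 ]
  [ 3     -9    21    -24    18 ]
  [ 1     -3     7     -8     6 ]
R2 := R2 − 3·R1
  [ 1  -16/5  38/5  -44/5  31/5 ]
  [ 0    3/5  -9/5   12/5  -3/5 ]
  [ 1     -3     7     -8     6 ]
R3 := R3 − R1
  [ 1  -16/5  38/5  -44/5  31/5 ]
  [ 0    3/5  -9/5   12/5  -3/5 ]
  [ 0    1/5  -3/5    4/5  -1/5 ]
R2 := 5/3·R2
  [ 1  -16/5  38/5  -44/5  31/5 ]
  [ 0      1    -3      4    -1 ]
  [ 0    1/5  -3/5    4/5  -1/5 ]
R3 := R3 − 1/5·R2
  [ 1  -16/5  38/5  -44/5  31/5 ]
  [ 0      1    -3      4    -1 ]
  [ 0      0     0      0     0 ]
R1 := R1 + 16/5·R2
  [ 1  0  -2  4   3 ]
  [ 0  1  -3  4  -1 ]
  [ 0  0   0  0   0 ]

-2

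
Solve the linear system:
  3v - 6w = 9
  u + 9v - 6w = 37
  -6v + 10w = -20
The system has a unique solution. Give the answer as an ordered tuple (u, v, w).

Form the augmented matrix and row-reduce:
  [ 0   3  -6  |    9 ]
  [ 1   9  -6  |   37 ]
  [ 0  -6  10  |  -20 ]
ρ1 ↔ ρ2
  [ 1   9  -6  |   37 ]
  [ 0   3  -6  |    9 ]
  [ 0  -6  10  |  -20 ]
ρ2 ← 1/3·ρ2
  [ 1   9  -6  |   37 ]
  [ 0   1  -2  |    3 ]
  [ 0  -6  10  |  -20 ]
ρ3 ← ρ3 + 6·ρ2
  [ 1  9  -6  |  37 ]
  [ 0  1  -2  |   3 ]
  [ 0  0  -2  |  -2 ]
ρ3 ← -1/2·ρ3
  [ 1  9  -6  |  37 ]
  [ 0  1  -2  |   3 ]
  [ 0  0   1  |   1 ]
ρ2 ← ρ2 + 2·ρ3
  [ 1  9  -6  |  37 ]
  [ 0  1   0  |   5 ]
  [ 0  0   1  |   1 ]
ρ1 ← ρ1 + 6·ρ3
  [ 1  9  0  |  43 ]
  [ 0  1  0  |   5 ]
  [ 0  0  1  |   1 ]
ρ1 ← ρ1 − 9·ρ2
  [ 1  0  0  |  -2 ]
  [ 0  1  0  |   5 ]
  [ 0  0  1  |   1 ]
Reading off the last column: u = -2, v = 5, w = 1.

(-2, 5, 1)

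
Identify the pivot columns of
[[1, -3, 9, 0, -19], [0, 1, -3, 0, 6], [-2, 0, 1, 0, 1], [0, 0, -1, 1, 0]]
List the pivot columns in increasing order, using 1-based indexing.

1, 2, 3, 4

ρ3 := ρ3 + 2·ρ1
  [ 1  -3   9  0  -19 ]
  [ 0   1  -3  0    6 ]
  [ 0  -6  19  0  -37 ]
  [ 0   0  -1  1    0 ]
ρ3 := ρ3 + 6·ρ2
  [ 1  -3   9  0  -19 ]
  [ 0   1  -3  0    6 ]
  [ 0   0   1  0   -1 ]
  [ 0   0  -1  1    0 ]
ρ4 := ρ4 + ρ3
  [ 1  -3   9  0  -19 ]
  [ 0   1  -3  0    6 ]
  [ 0   0   1  0   -1 ]
  [ 0   0   0  1   -1 ]
ρ2 := ρ2 + 3·ρ3
  [ 1  -3  9  0  -19 ]
  [ 0   1  0  0    3 ]
  [ 0   0  1  0   -1 ]
  [ 0   0  0  1   -1 ]
ρ1 := ρ1 − 9·ρ3
  [ 1  -3  0  0  -10 ]
  [ 0   1  0  0    3 ]
  [ 0   0  1  0   -1 ]
  [ 0   0  0  1   -1 ]
ρ1 := ρ1 + 3·ρ2
  [ 1  0  0  0  -1 ]
  [ 0  1  0  0   3 ]
  [ 0  0  1  0  -1 ]
  [ 0  0  0  1  -1 ]
Pivot columns are the columns containing a leading 1.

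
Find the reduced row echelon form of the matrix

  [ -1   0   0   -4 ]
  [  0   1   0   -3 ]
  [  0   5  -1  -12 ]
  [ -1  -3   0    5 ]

[[1, 0, 0, 4], [0, 1, 0, -3], [0, 0, 1, -3], [0, 0, 0, 0]]

r1 := -1·r1
  [  1   0   0    4 ]
  [  0   1   0   -3 ]
  [  0   5  -1  -12 ]
  [ -1  -3   0    5 ]
r4 := r4 + r1
  [ 1   0   0    4 ]
  [ 0   1   0   -3 ]
  [ 0   5  -1  -12 ]
  [ 0  -3   0    9 ]
r3 := r3 − 5·r2
  [ 1   0   0   4 ]
  [ 0   1   0  -3 ]
  [ 0   0  -1   3 ]
  [ 0  -3   0   9 ]
r4 := r4 + 3·r2
  [ 1  0   0   4 ]
  [ 0  1   0  -3 ]
  [ 0  0  -1   3 ]
  [ 0  0   0   0 ]
r3 := -1·r3
  [ 1  0  0   4 ]
  [ 0  1  0  -3 ]
  [ 0  0  1  -3 ]
  [ 0  0  0   0 ]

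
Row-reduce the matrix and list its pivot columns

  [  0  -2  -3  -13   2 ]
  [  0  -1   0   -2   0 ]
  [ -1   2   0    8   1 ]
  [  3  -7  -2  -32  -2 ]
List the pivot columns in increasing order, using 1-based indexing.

1, 2, 3, 5

Swap r1 and r3.
  [ -1   2   0    8   1 ]
  [  0  -1   0   -2   0 ]
  [  0  -2  -3  -13   2 ]
  [  3  -7  -2  -32  -2 ]
Multiply r1 by -1.
  [ 1  -2   0   -8  -1 ]
  [ 0  -1   0   -2   0 ]
  [ 0  -2  -3  -13   2 ]
  [ 3  -7  -2  -32  -2 ]
Subtract 3 times r1 from r4.
  [ 1  -2   0   -8  -1 ]
  [ 0  -1   0   -2   0 ]
  [ 0  -2  -3  -13   2 ]
  [ 0  -1  -2   -8   1 ]
Multiply r2 by -1.
  [ 1  -2   0   -8  -1 ]
  [ 0   1   0    2   0 ]
  [ 0  -2  -3  -13   2 ]
  [ 0  -1  -2   -8   1 ]
Add 2 times r2 to r3.
  [ 1  -2   0  -8  -1 ]
  [ 0   1   0   2   0 ]
  [ 0   0  -3  -9   2 ]
  [ 0  -1  -2  -8   1 ]
Add r2 to r4.
  [ 1  -2   0  -8  -1 ]
  [ 0   1   0   2   0 ]
  [ 0   0  -3  -9   2 ]
  [ 0   0  -2  -6   1 ]
Multiply r3 by -1/3.
  [ 1  -2   0  -8    -1 ]
  [ 0   1   0   2     0 ]
  [ 0   0   1   3  -2/3 ]
  [ 0   0  -2  -6     1 ]
Add 2 times r3 to r4.
  [ 1  -2  0  -8    -1 ]
  [ 0   1  0   2     0 ]
  [ 0   0  1   3  -2/3 ]
  [ 0   0  0   0  -1/3 ]
Multiply r4 by -3.
  [ 1  -2  0  -8    -1 ]
  [ 0   1  0   2     0 ]
  [ 0   0  1   3  -2/3 ]
  [ 0   0  0   0     1 ]
Add 2/3 times r4 to r3.
  [ 1  -2  0  -8  -1 ]
  [ 0   1  0   2   0 ]
  [ 0   0  1   3   0 ]
  [ 0   0  0   0   1 ]
Add r4 to r1.
  [ 1  -2  0  -8  0 ]
  [ 0   1  0   2  0 ]
  [ 0   0  1   3  0 ]
  [ 0   0  0   0  1 ]
Add 2 times r2 to r1.
  [ 1  0  0  -4  0 ]
  [ 0  1  0   2  0 ]
  [ 0  0  1   3  0 ]
  [ 0  0  0   0  1 ]
Pivot columns are the columns containing a leading 1.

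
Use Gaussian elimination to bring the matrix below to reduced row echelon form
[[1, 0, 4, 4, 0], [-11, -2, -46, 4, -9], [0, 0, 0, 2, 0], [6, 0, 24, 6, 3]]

[[1, 0, 4, 0, 0], [0, 1, 1, 0, 0], [0, 0, 0, 1, 0], [0, 0, 0, 0, 1]]

R2 ← R2 + 11·R1
  [ 1   0   4   4   0 ]
  [ 0  -2  -2  48  -9 ]
  [ 0   0   0   2   0 ]
  [ 6   0  24   6   3 ]
R4 ← R4 − 6·R1
  [ 1   0   4    4   0 ]
  [ 0  -2  -2   48  -9 ]
  [ 0   0   0    2   0 ]
  [ 0   0   0  -18   3 ]
R2 ← -1/2·R2
  [ 1  0  4    4    0 ]
  [ 0  1  1  -24  9/2 ]
  [ 0  0  0    2    0 ]
  [ 0  0  0  -18    3 ]
R3 ← 1/2·R3
  [ 1  0  4    4    0 ]
  [ 0  1  1  -24  9/2 ]
  [ 0  0  0    1    0 ]
  [ 0  0  0  -18    3 ]
R4 ← R4 + 18·R3
  [ 1  0  4    4    0 ]
  [ 0  1  1  -24  9/2 ]
  [ 0  0  0    1    0 ]
  [ 0  0  0    0    3 ]
R4 ← 1/3·R4
  [ 1  0  4    4    0 ]
  [ 0  1  1  -24  9/2 ]
  [ 0  0  0    1    0 ]
  [ 0  0  0    0    1 ]
R2 ← R2 − 9/2·R4
  [ 1  0  4    4  0 ]
  [ 0  1  1  -24  0 ]
  [ 0  0  0    1  0 ]
  [ 0  0  0    0  1 ]
R2 ← R2 + 24·R3
  [ 1  0  4  4  0 ]
  [ 0  1  1  0  0 ]
  [ 0  0  0  1  0 ]
  [ 0  0  0  0  1 ]
R1 ← R1 − 4·R3
  [ 1  0  4  0  0 ]
  [ 0  1  1  0  0 ]
  [ 0  0  0  1  0 ]
  [ 0  0  0  0  1 ]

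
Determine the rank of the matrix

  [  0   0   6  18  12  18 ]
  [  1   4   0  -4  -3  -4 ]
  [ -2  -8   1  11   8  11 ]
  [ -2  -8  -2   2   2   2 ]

ρ1 <-> ρ2
  [  1   4   0  -4  -3  -4 ]
  [  0   0   6  18  12  18 ]
  [ -2  -8   1  11   8  11 ]
  [ -2  -8  -2   2   2   2 ]
ρ3 -> ρ3 + 2·ρ1
  [  1   4   0  -4  -3  -4 ]
  [  0   0   6  18  12  18 ]
  [  0   0   1   3   2   3 ]
  [ -2  -8  -2   2   2   2 ]
ρ4 -> ρ4 + 2·ρ1
  [ 1  4   0  -4  -3  -4 ]
  [ 0  0   6  18  12  18 ]
  [ 0  0   1   3   2   3 ]
  [ 0  0  -2  -6  -4  -6 ]
ρ2 -> 1/6·ρ2
  [ 1  4   0  -4  -3  -4 ]
  [ 0  0   1   3   2   3 ]
  [ 0  0   1   3   2   3 ]
  [ 0  0  -2  -6  -4  -6 ]
ρ3 -> ρ3 − ρ2
  [ 1  4   0  -4  -3  -4 ]
  [ 0  0   1   3   2   3 ]
  [ 0  0   0   0   0   0 ]
  [ 0  0  -2  -6  -4  -6 ]
ρ4 -> ρ4 + 2·ρ2
  [ 1  4  0  -4  -3  -4 ]
  [ 0  0  1   3   2   3 ]
  [ 0  0  0   0   0   0 ]
  [ 0  0  0   0   0   0 ]
The reduced form has 2 nonzero rows.

rank = 2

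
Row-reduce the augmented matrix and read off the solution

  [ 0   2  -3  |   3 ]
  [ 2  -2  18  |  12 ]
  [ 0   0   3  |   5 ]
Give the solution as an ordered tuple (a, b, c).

R1 ↔ R2
  [ 2  -2  18  |  12 ]
  [ 0   2  -3  |   3 ]
  [ 0   0   3  |   5 ]
R1 := 1/2·R1
  [ 1  -1   9  |  6 ]
  [ 0   2  -3  |  3 ]
  [ 0   0   3  |  5 ]
R2 := 1/2·R2
  [ 1  -1     9  |    6 ]
  [ 0   1  -3/2  |  3/2 ]
  [ 0   0     3  |    5 ]
R3 := 1/3·R3
  [ 1  -1     9  |    6 ]
  [ 0   1  -3/2  |  3/2 ]
  [ 0   0     1  |  5/3 ]
R2 := R2 + 3/2·R3
  [ 1  -1  9  |    6 ]
  [ 0   1  0  |    4 ]
  [ 0   0  1  |  5/3 ]
R1 := R1 − 9·R3
  [ 1  -1  0  |   -9 ]
  [ 0   1  0  |    4 ]
  [ 0   0  1  |  5/3 ]
R1 := R1 + R2
  [ 1  0  0  |   -5 ]
  [ 0  1  0  |    4 ]
  [ 0  0  1  |  5/3 ]
Reading off the last column: a = -5, b = 4, c = 5/3.

(-5, 4, 5/3)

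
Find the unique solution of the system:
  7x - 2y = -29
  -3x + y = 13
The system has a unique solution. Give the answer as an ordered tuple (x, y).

(-3, 4)

Form the augmented matrix and row-reduce:
  [  7  -2  |  -29 ]
  [ -3   1  |   13 ]
r1 ← 1/7·r1
  [  1  -2/7  |  -29/7 ]
  [ -3     1  |     13 ]
r2 ← r2 + 3·r1
  [ 1  -2/7  |  -29/7 ]
  [ 0   1/7  |    4/7 ]
r2 ← 7·r2
  [ 1  -2/7  |  -29/7 ]
  [ 0     1  |      4 ]
r1 ← r1 + 2/7·r2
  [ 1  0  |  -3 ]
  [ 0  1  |   4 ]
Reading off the last column: x = -3, y = 4.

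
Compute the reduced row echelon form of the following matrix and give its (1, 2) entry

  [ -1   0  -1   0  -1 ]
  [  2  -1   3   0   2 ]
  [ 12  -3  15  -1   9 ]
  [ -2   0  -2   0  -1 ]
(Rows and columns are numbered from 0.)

-1

R1 → -1·R1
  [  1   0   1   0   1 ]
  [  2  -1   3   0   2 ]
  [ 12  -3  15  -1   9 ]
  [ -2   0  -2   0  -1 ]
R2 → R2 − 2·R1
  [  1   0   1   0   1 ]
  [  0  -1   1   0   0 ]
  [ 12  -3  15  -1   9 ]
  [ -2   0  -2   0  -1 ]
R3 → R3 − 12·R1
  [  1   0   1   0   1 ]
  [  0  -1   1   0   0 ]
  [  0  -3   3  -1  -3 ]
  [ -2   0  -2   0  -1 ]
R4 → R4 + 2·R1
  [ 1   0  1   0   1 ]
  [ 0  -1  1   0   0 ]
  [ 0  -3  3  -1  -3 ]
  [ 0   0  0   0   1 ]
R2 → -1·R2
  [ 1   0   1   0   1 ]
  [ 0   1  -1   0   0 ]
  [ 0  -3   3  -1  -3 ]
  [ 0   0   0   0   1 ]
R3 → R3 + 3·R2
  [ 1  0   1   0   1 ]
  [ 0  1  -1   0   0 ]
  [ 0  0   0  -1  -3 ]
  [ 0  0   0   0   1 ]
R3 → -1·R3
  [ 1  0   1  0  1 ]
  [ 0  1  -1  0  0 ]
  [ 0  0   0  1  3 ]
  [ 0  0   0  0  1 ]
R3 → R3 − 3·R4
  [ 1  0   1  0  1 ]
  [ 0  1  -1  0  0 ]
  [ 0  0   0  1  0 ]
  [ 0  0   0  0  1 ]
R1 → R1 − R4
  [ 1  0   1  0  0 ]
  [ 0  1  -1  0  0 ]
  [ 0  0   0  1  0 ]
  [ 0  0   0  0  1 ]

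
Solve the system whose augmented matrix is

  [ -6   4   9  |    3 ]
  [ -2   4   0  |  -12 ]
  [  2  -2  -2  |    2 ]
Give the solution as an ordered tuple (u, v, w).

(-6, -6, -1)

r1 -> -1/6·r1
  [  1  -2/3  -3/2  |  -1/2 ]
  [ -2     4     0  |   -12 ]
  [  2    -2    -2  |     2 ]
r2 -> r2 + 2·r1
  [ 1  -2/3  -3/2  |  -1/2 ]
  [ 0   8/3    -3  |   -13 ]
  [ 2    -2    -2  |     2 ]
r3 -> r3 − 2·r1
  [ 1  -2/3  -3/2  |  -1/2 ]
  [ 0   8/3    -3  |   -13 ]
  [ 0  -2/3     1  |     3 ]
r2 -> 3/8·r2
  [ 1  -2/3  -3/2  |   -1/2 ]
  [ 0     1  -9/8  |  -39/8 ]
  [ 0  -2/3     1  |      3 ]
r3 -> r3 + 2/3·r2
  [ 1  -2/3  -3/2  |   -1/2 ]
  [ 0     1  -9/8  |  -39/8 ]
  [ 0     0   1/4  |   -1/4 ]
r3 -> 4·r3
  [ 1  -2/3  -3/2  |   -1/2 ]
  [ 0     1  -9/8  |  -39/8 ]
  [ 0     0     1  |     -1 ]
r2 -> r2 + 9/8·r3
  [ 1  -2/3  -3/2  |  -1/2 ]
  [ 0     1     0  |    -6 ]
  [ 0     0     1  |    -1 ]
r1 -> r1 + 3/2·r3
  [ 1  -2/3  0  |  -2 ]
  [ 0     1  0  |  -6 ]
  [ 0     0  1  |  -1 ]
r1 -> r1 + 2/3·r2
  [ 1  0  0  |  -6 ]
  [ 0  1  0  |  -6 ]
  [ 0  0  1  |  -1 ]
Reading off the last column: u = -6, v = -6, w = -1.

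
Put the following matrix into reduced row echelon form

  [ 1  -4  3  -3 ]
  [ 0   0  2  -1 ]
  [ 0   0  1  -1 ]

R2 := 1/2·R2
  [ 1  -4  3    -3 ]
  [ 0   0  1  -1/2 ]
  [ 0   0  1    -1 ]
R3 := R3 − R2
  [ 1  -4  3    -3 ]
  [ 0   0  1  -1/2 ]
  [ 0   0  0  -1/2 ]
R3 := -2·R3
  [ 1  -4  3    -3 ]
  [ 0   0  1  -1/2 ]
  [ 0   0  0     1 ]
R2 := R2 + 1/2·R3
  [ 1  -4  3  -3 ]
  [ 0   0  1   0 ]
  [ 0   0  0   1 ]
R1 := R1 + 3·R3
  [ 1  -4  3  0 ]
  [ 0   0  1  0 ]
  [ 0   0  0  1 ]
R1 := R1 − 3·R2
  [ 1  -4  0  0 ]
  [ 0   0  1  0 ]
  [ 0   0  0  1 ]

[[1, -4, 0, 0], [0, 0, 1, 0], [0, 0, 0, 1]]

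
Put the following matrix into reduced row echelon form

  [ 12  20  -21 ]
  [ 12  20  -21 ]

[[1, 5/3, -7/4], [0, 0, 0]]

R1 ← 1/12·R1
  [  1  5/3  -7/4 ]
  [ 12   20   -21 ]
R2 ← R2 − 12·R1
  [ 1  5/3  -7/4 ]
  [ 0    0     0 ]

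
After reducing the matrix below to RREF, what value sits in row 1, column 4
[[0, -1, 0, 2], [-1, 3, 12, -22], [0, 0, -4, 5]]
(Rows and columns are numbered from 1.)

ρ1 ↔ ρ2
  [ -1   3  12  -22 ]
  [  0  -1   0    2 ]
  [  0   0  -4    5 ]
ρ1 ← -1·ρ1
  [ 1  -3  -12  22 ]
  [ 0  -1    0   2 ]
  [ 0   0   -4   5 ]
ρ2 ← -1·ρ2
  [ 1  -3  -12  22 ]
  [ 0   1    0  -2 ]
  [ 0   0   -4   5 ]
ρ3 ← -1/4·ρ3
  [ 1  -3  -12    22 ]
  [ 0   1    0    -2 ]
  [ 0   0    1  -5/4 ]
ρ1 ← ρ1 + 12·ρ3
  [ 1  -3  0     7 ]
  [ 0   1  0    -2 ]
  [ 0   0  1  -5/4 ]
ρ1 ← ρ1 + 3·ρ2
  [ 1  0  0     1 ]
  [ 0  1  0    -2 ]
  [ 0  0  1  -5/4 ]

1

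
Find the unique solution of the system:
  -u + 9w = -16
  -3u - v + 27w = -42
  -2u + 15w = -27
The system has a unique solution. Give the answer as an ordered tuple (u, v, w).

(1, -6, -5/3)

Form the augmented matrix and row-reduce:
  [ -1   0   9  |  -16 ]
  [ -3  -1  27  |  -42 ]
  [ -2   0  15  |  -27 ]
ρ1 -> -1·ρ1
  [  1   0  -9  |   16 ]
  [ -3  -1  27  |  -42 ]
  [ -2   0  15  |  -27 ]
ρ2 -> ρ2 + 3·ρ1
  [  1   0  -9  |   16 ]
  [  0  -1   0  |    6 ]
  [ -2   0  15  |  -27 ]
ρ3 -> ρ3 + 2·ρ1
  [ 1   0  -9  |  16 ]
  [ 0  -1   0  |   6 ]
  [ 0   0  -3  |   5 ]
ρ2 -> -1·ρ2
  [ 1  0  -9  |  16 ]
  [ 0  1   0  |  -6 ]
  [ 0  0  -3  |   5 ]
ρ3 -> -1/3·ρ3
  [ 1  0  -9  |    16 ]
  [ 0  1   0  |    -6 ]
  [ 0  0   1  |  -5/3 ]
ρ1 -> ρ1 + 9·ρ3
  [ 1  0  0  |     1 ]
  [ 0  1  0  |    -6 ]
  [ 0  0  1  |  -5/3 ]
Reading off the last column: u = 1, v = -6, w = -5/3.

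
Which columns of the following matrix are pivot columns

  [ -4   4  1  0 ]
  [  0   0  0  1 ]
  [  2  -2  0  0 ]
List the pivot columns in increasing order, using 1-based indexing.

1, 3, 4

R1 → -1/4·R1
R3 → R3 − 2·R1
R2 <-> R3
R2 → 2·R2
R1 → R1 + 1/4·R2
Pivot columns are the columns containing a leading 1.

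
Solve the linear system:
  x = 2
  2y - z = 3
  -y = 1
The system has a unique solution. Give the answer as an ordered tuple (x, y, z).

Form the augmented matrix and row-reduce:
  [ 1   0   0  |  2 ]
  [ 0   2  -1  |  3 ]
  [ 0  -1   0  |  1 ]
R2 → 1/2·R2
  [ 1   0     0  |    2 ]
  [ 0   1  -1/2  |  3/2 ]
  [ 0  -1     0  |    1 ]
R3 → R3 + R2
  [ 1  0     0  |    2 ]
  [ 0  1  -1/2  |  3/2 ]
  [ 0  0  -1/2  |  5/2 ]
R3 → -2·R3
  [ 1  0     0  |    2 ]
  [ 0  1  -1/2  |  3/2 ]
  [ 0  0     1  |   -5 ]
R2 → R2 + 1/2·R3
  [ 1  0  0  |   2 ]
  [ 0  1  0  |  -1 ]
  [ 0  0  1  |  -5 ]
Reading off the last column: x = 2, y = -1, z = -5.

(2, -1, -5)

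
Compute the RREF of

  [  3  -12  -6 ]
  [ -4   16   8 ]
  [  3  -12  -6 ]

[[1, -4, -2], [0, 0, 0], [0, 0, 0]]

Multiply r1 by 1/3.
  [  1   -4  -2 ]
  [ -4   16   8 ]
  [  3  -12  -6 ]
Add 4 times r1 to r2.
  [ 1   -4  -2 ]
  [ 0    0   0 ]
  [ 3  -12  -6 ]
Subtract 3 times r1 from r3.
  [ 1  -4  -2 ]
  [ 0   0   0 ]
  [ 0   0   0 ]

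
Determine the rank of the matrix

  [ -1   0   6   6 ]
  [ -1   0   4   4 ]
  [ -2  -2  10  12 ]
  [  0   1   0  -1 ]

rank = 3

ρ1 -> -1·ρ1
  [  1   0  -6  -6 ]
  [ -1   0   4   4 ]
  [ -2  -2  10  12 ]
  [  0   1   0  -1 ]
ρ2 -> ρ2 + ρ1
  [  1   0  -6  -6 ]
  [  0   0  -2  -2 ]
  [ -2  -2  10  12 ]
  [  0   1   0  -1 ]
ρ3 -> ρ3 + 2·ρ1
  [ 1   0  -6  -6 ]
  [ 0   0  -2  -2 ]
  [ 0  -2  -2   0 ]
  [ 0   1   0  -1 ]
ρ2 <=> ρ3
  [ 1   0  -6  -6 ]
  [ 0  -2  -2   0 ]
  [ 0   0  -2  -2 ]
  [ 0   1   0  -1 ]
ρ2 -> -1/2·ρ2
  [ 1  0  -6  -6 ]
  [ 0  1   1   0 ]
  [ 0  0  -2  -2 ]
  [ 0  1   0  -1 ]
ρ4 -> ρ4 − ρ2
  [ 1  0  -6  -6 ]
  [ 0  1   1   0 ]
  [ 0  0  -2  -2 ]
  [ 0  0  -1  -1 ]
ρ3 -> -1/2·ρ3
  [ 1  0  -6  -6 ]
  [ 0  1   1   0 ]
  [ 0  0   1   1 ]
  [ 0  0  -1  -1 ]
ρ4 -> ρ4 + ρ3
  [ 1  0  -6  -6 ]
  [ 0  1   1   0 ]
  [ 0  0   1   1 ]
  [ 0  0   0   0 ]
ρ2 -> ρ2 − ρ3
  [ 1  0  -6  -6 ]
  [ 0  1   0  -1 ]
  [ 0  0   1   1 ]
  [ 0  0   0   0 ]
ρ1 -> ρ1 + 6·ρ3
  [ 1  0  0   0 ]
  [ 0  1  0  -1 ]
  [ 0  0  1   1 ]
  [ 0  0  0   0 ]
The reduced form has 3 nonzero rows.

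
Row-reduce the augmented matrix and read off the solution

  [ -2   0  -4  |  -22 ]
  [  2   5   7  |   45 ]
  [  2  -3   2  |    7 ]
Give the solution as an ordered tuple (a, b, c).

(-1, 1, 6)

R1 ← -1/2·R1
  [ 1   0  2  |  11 ]
  [ 2   5  7  |  45 ]
  [ 2  -3  2  |   7 ]
R2 ← R2 − 2·R1
  [ 1   0  2  |  11 ]
  [ 0   5  3  |  23 ]
  [ 2  -3  2  |   7 ]
R3 ← R3 − 2·R1
  [ 1   0   2  |   11 ]
  [ 0   5   3  |   23 ]
  [ 0  -3  -2  |  -15 ]
R2 ← 1/5·R2
  [ 1   0    2  |    11 ]
  [ 0   1  3/5  |  23/5 ]
  [ 0  -3   -2  |   -15 ]
R3 ← R3 + 3·R2
  [ 1  0     2  |    11 ]
  [ 0  1   3/5  |  23/5 ]
  [ 0  0  -1/5  |  -6/5 ]
R3 ← -5·R3
  [ 1  0    2  |    11 ]
  [ 0  1  3/5  |  23/5 ]
  [ 0  0    1  |     6 ]
R2 ← R2 − 3/5·R3
  [ 1  0  2  |  11 ]
  [ 0  1  0  |   1 ]
  [ 0  0  1  |   6 ]
R1 ← R1 − 2·R3
  [ 1  0  0  |  -1 ]
  [ 0  1  0  |   1 ]
  [ 0  0  1  |   6 ]
Reading off the last column: a = -1, b = 1, c = 6.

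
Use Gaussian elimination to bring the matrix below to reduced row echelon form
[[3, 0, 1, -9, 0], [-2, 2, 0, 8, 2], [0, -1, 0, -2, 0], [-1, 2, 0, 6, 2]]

[[1, 0, 0, -2, 0], [0, 1, 0, 2, 0], [0, 0, 1, -3, 0], [0, 0, 0, 0, 1]]

Multiply R1 by 1/3.
  [  1   0  1/3  -3  0 ]
  [ -2   2    0   8  2 ]
  [  0  -1    0  -2  0 ]
  [ -1   2    0   6  2 ]
Add 2 times R1 to R2.
  [  1   0  1/3  -3  0 ]
  [  0   2  2/3   2  2 ]
  [  0  -1    0  -2  0 ]
  [ -1   2    0   6  2 ]
Add R1 to R4.
  [ 1   0  1/3  -3  0 ]
  [ 0   2  2/3   2  2 ]
  [ 0  -1    0  -2  0 ]
  [ 0   2  1/3   3  2 ]
Multiply R2 by 1/2.
  [ 1   0  1/3  -3  0 ]
  [ 0   1  1/3   1  1 ]
  [ 0  -1    0  -2  0 ]
  [ 0   2  1/3   3  2 ]
Add R2 to R3.
  [ 1  0  1/3  -3  0 ]
  [ 0  1  1/3   1  1 ]
  [ 0  0  1/3  -1  1 ]
  [ 0  2  1/3   3  2 ]
Subtract 2 times R2 from R4.
  [ 1  0   1/3  -3  0 ]
  [ 0  1   1/3   1  1 ]
  [ 0  0   1/3  -1  1 ]
  [ 0  0  -1/3   1  0 ]
Multiply R3 by 3.
  [ 1  0   1/3  -3  0 ]
  [ 0  1   1/3   1  1 ]
  [ 0  0     1  -3  3 ]
  [ 0  0  -1/3   1  0 ]
Add 1/3 times R3 to R4.
  [ 1  0  1/3  -3  0 ]
  [ 0  1  1/3   1  1 ]
  [ 0  0    1  -3  3 ]
  [ 0  0    0   0  1 ]
Subtract 3 times R4 from R3.
  [ 1  0  1/3  -3  0 ]
  [ 0  1  1/3   1  1 ]
  [ 0  0    1  -3  0 ]
  [ 0  0    0   0  1 ]
Subtract R4 from R2.
  [ 1  0  1/3  -3  0 ]
  [ 0  1  1/3   1  0 ]
  [ 0  0    1  -3  0 ]
  [ 0  0    0   0  1 ]
Subtract 1/3 times R3 from R2.
  [ 1  0  1/3  -3  0 ]
  [ 0  1    0   2  0 ]
  [ 0  0    1  -3  0 ]
  [ 0  0    0   0  1 ]
Subtract 1/3 times R3 from R1.
  [ 1  0  0  -2  0 ]
  [ 0  1  0   2  0 ]
  [ 0  0  1  -3  0 ]
  [ 0  0  0   0  1 ]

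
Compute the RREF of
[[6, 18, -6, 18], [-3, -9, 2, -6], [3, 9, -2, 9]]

[[1, 3, 0, 0], [0, 0, 1, 0], [0, 0, 0, 1]]

ρ1 -> 1/6·ρ1
  [  1   3  -1   3 ]
  [ -3  -9   2  -6 ]
  [  3   9  -2   9 ]
ρ2 -> ρ2 + 3·ρ1
  [ 1  3  -1  3 ]
  [ 0  0  -1  3 ]
  [ 3  9  -2  9 ]
ρ3 -> ρ3 − 3·ρ1
  [ 1  3  -1  3 ]
  [ 0  0  -1  3 ]
  [ 0  0   1  0 ]
ρ2 -> -1·ρ2
  [ 1  3  -1   3 ]
  [ 0  0   1  -3 ]
  [ 0  0   1   0 ]
ρ3 -> ρ3 − ρ2
  [ 1  3  -1   3 ]
  [ 0  0   1  -3 ]
  [ 0  0   0   3 ]
ρ3 -> 1/3·ρ3
  [ 1  3  -1   3 ]
  [ 0  0   1  -3 ]
  [ 0  0   0   1 ]
ρ2 -> ρ2 + 3·ρ3
  [ 1  3  -1  3 ]
  [ 0  0   1  0 ]
  [ 0  0   0  1 ]
ρ1 -> ρ1 − 3·ρ3
  [ 1  3  -1  0 ]
  [ 0  0   1  0 ]
  [ 0  0   0  1 ]
ρ1 -> ρ1 + ρ2
  [ 1  3  0  0 ]
  [ 0  0  1  0 ]
  [ 0  0  0  1 ]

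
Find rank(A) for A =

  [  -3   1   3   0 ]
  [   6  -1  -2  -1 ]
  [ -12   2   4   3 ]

rank = 3

Multiply r1 by -1/3.
Subtract 6 times r1 from r2.
Add 12 times r1 to r3.
Add 2 times r2 to r3.
Add r3 to r2.
Add 1/3 times r2 to r1.
The reduced form has 3 nonzero rows.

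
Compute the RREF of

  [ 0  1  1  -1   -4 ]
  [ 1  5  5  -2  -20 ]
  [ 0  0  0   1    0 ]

r1 ↔ r2
  [ 1  5  5  -2  -20 ]
  [ 0  1  1  -1   -4 ]
  [ 0  0  0   1    0 ]
r2 ← r2 + r3
  [ 1  5  5  -2  -20 ]
  [ 0  1  1   0   -4 ]
  [ 0  0  0   1    0 ]
r1 ← r1 + 2·r3
  [ 1  5  5  0  -20 ]
  [ 0  1  1  0   -4 ]
  [ 0  0  0  1    0 ]
r1 ← r1 − 5·r2
  [ 1  0  0  0   0 ]
  [ 0  1  1  0  -4 ]
  [ 0  0  0  1   0 ]

[[1, 0, 0, 0, 0], [0, 1, 1, 0, -4], [0, 0, 0, 1, 0]]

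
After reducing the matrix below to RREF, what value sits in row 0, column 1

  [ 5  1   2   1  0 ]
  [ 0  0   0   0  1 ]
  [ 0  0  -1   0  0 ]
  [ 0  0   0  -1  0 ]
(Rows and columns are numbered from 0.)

1/5

ρ1 -> 1/5·ρ1
ρ2 ↔ ρ3
ρ2 -> -1·ρ2
ρ3 ↔ ρ4
ρ3 -> -1·ρ3
ρ1 -> ρ1 − 1/5·ρ3
ρ1 -> ρ1 − 2/5·ρ2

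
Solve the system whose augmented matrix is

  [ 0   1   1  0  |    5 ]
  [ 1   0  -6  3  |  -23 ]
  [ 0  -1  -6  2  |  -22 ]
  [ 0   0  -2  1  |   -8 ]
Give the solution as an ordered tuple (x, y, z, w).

(1, 4, 1, -6)

Swap r1 and r2.
  [ 1   0  -6  3  |  -23 ]
  [ 0   1   1  0  |    5 ]
  [ 0  -1  -6  2  |  -22 ]
  [ 0   0  -2  1  |   -8 ]
Add r2 to r3.
  [ 1  0  -6  3  |  -23 ]
  [ 0  1   1  0  |    5 ]
  [ 0  0  -5  2  |  -17 ]
  [ 0  0  -2  1  |   -8 ]
Multiply r3 by -1/5.
  [ 1  0  -6     3  |   -23 ]
  [ 0  1   1     0  |     5 ]
  [ 0  0   1  -2/5  |  17/5 ]
  [ 0  0  -2     1  |    -8 ]
Add 2 times r3 to r4.
  [ 1  0  -6     3  |   -23 ]
  [ 0  1   1     0  |     5 ]
  [ 0  0   1  -2/5  |  17/5 ]
  [ 0  0   0   1/5  |  -6/5 ]
Multiply r4 by 5.
  [ 1  0  -6     3  |   -23 ]
  [ 0  1   1     0  |     5 ]
  [ 0  0   1  -2/5  |  17/5 ]
  [ 0  0   0     1  |    -6 ]
Add 2/5 times r4 to r3.
  [ 1  0  -6  3  |  -23 ]
  [ 0  1   1  0  |    5 ]
  [ 0  0   1  0  |    1 ]
  [ 0  0   0  1  |   -6 ]
Subtract 3 times r4 from r1.
  [ 1  0  -6  0  |  -5 ]
  [ 0  1   1  0  |   5 ]
  [ 0  0   1  0  |   1 ]
  [ 0  0   0  1  |  -6 ]
Subtract r3 from r2.
  [ 1  0  -6  0  |  -5 ]
  [ 0  1   0  0  |   4 ]
  [ 0  0   1  0  |   1 ]
  [ 0  0   0  1  |  -6 ]
Add 6 times r3 to r1.
  [ 1  0  0  0  |   1 ]
  [ 0  1  0  0  |   4 ]
  [ 0  0  1  0  |   1 ]
  [ 0  0  0  1  |  -6 ]
Reading off the last column: x = 1, y = 4, z = 1, w = -6.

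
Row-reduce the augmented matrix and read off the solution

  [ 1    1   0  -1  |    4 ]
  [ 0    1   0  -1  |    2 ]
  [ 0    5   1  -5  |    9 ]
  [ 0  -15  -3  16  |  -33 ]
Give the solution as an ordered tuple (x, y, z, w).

r3 ← r3 − 5·r2
  [ 1    1   0  -1  |    4 ]
  [ 0    1   0  -1  |    2 ]
  [ 0    0   1   0  |   -1 ]
  [ 0  -15  -3  16  |  -33 ]
r4 ← r4 + 15·r2
  [ 1  1   0  -1  |   4 ]
  [ 0  1   0  -1  |   2 ]
  [ 0  0   1   0  |  -1 ]
  [ 0  0  -3   1  |  -3 ]
r4 ← r4 + 3·r3
  [ 1  1  0  -1  |   4 ]
  [ 0  1  0  -1  |   2 ]
  [ 0  0  1   0  |  -1 ]
  [ 0  0  0   1  |  -6 ]
r2 ← r2 + r4
  [ 1  1  0  -1  |   4 ]
  [ 0  1  0   0  |  -4 ]
  [ 0  0  1   0  |  -1 ]
  [ 0  0  0   1  |  -6 ]
r1 ← r1 + r4
  [ 1  1  0  0  |  -2 ]
  [ 0  1  0  0  |  -4 ]
  [ 0  0  1  0  |  -1 ]
  [ 0  0  0  1  |  -6 ]
r1 ← r1 − r2
  [ 1  0  0  0  |   2 ]
  [ 0  1  0  0  |  -4 ]
  [ 0  0  1  0  |  -1 ]
  [ 0  0  0  1  |  -6 ]
Reading off the last column: x = 2, y = -4, z = -1, w = -6.

(2, -4, -1, -6)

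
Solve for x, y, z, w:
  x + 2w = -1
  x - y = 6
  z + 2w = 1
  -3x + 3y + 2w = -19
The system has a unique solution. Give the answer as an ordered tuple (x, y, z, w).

Form the augmented matrix and row-reduce:
  [  1   0  0  2  |   -1 ]
  [  1  -1  0  0  |    6 ]
  [  0   0  1  2  |    1 ]
  [ -3   3  0  2  |  -19 ]
R2 -> R2 − R1
R4 -> R4 + 3·R1
R2 -> -1·R2
R4 -> R4 − 3·R2
R4 -> 1/2·R4
R3 -> R3 − 2·R4
R2 -> R2 − 2·R4
R1 -> R1 − 2·R4
Reading off the last column: x = 0, y = -6, z = 2, w = -1/2.

(0, -6, 2, -1/2)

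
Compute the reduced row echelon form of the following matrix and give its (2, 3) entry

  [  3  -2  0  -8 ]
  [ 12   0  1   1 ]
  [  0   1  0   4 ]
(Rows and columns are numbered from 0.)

1

Multiply ρ1 by 1/3.
  [  1  -2/3  0  -8/3 ]
  [ 12     0  1     1 ]
  [  0     1  0     4 ]
Subtract 12 times ρ1 from ρ2.
  [ 1  -2/3  0  -8/3 ]
  [ 0     8  1    33 ]
  [ 0     1  0     4 ]
Multiply ρ2 by 1/8.
  [ 1  -2/3    0  -8/3 ]
  [ 0     1  1/8  33/8 ]
  [ 0     1    0     4 ]
Subtract ρ2 from ρ3.
  [ 1  -2/3     0  -8/3 ]
  [ 0     1   1/8  33/8 ]
  [ 0     0  -1/8  -1/8 ]
Multiply ρ3 by -8.
  [ 1  -2/3    0  -8/3 ]
  [ 0     1  1/8  33/8 ]
  [ 0     0    1     1 ]
Subtract 1/8 times ρ3 from ρ2.
  [ 1  -2/3  0  -8/3 ]
  [ 0     1  0     4 ]
  [ 0     0  1     1 ]
Add 2/3 times ρ2 to ρ1.
  [ 1  0  0  0 ]
  [ 0  1  0  4 ]
  [ 0  0  1  1 ]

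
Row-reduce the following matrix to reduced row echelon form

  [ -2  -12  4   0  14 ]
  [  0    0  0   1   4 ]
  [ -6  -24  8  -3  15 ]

[[1, 0, 0, 0, 1/2], [0, 1, -1/3, 0, -5/4], [0, 0, 0, 1, 4]]

Multiply R1 by -1/2.
Add 6 times R1 to R3.
Swap R2 and R3.
Multiply R2 by 1/12.
Add 1/4 times R3 to R2.
Subtract 6 times R2 from R1.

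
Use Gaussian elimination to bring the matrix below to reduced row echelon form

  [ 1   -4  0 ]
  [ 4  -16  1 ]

r2 := r2 − 4·r1

[[1, -4, 0], [0, 0, 1]]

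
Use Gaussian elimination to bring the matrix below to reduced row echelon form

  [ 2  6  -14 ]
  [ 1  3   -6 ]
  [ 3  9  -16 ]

R1 → 1/2·R1
  [ 1  3   -7 ]
  [ 1  3   -6 ]
  [ 3  9  -16 ]
R2 → R2 − R1
  [ 1  3   -7 ]
  [ 0  0    1 ]
  [ 3  9  -16 ]
R3 → R3 − 3·R1
  [ 1  3  -7 ]
  [ 0  0   1 ]
  [ 0  0   5 ]
R3 → R3 − 5·R2
  [ 1  3  -7 ]
  [ 0  0   1 ]
  [ 0  0   0 ]
R1 → R1 + 7·R2
  [ 1  3  0 ]
  [ 0  0  1 ]
  [ 0  0  0 ]

[[1, 3, 0], [0, 0, 1], [0, 0, 0]]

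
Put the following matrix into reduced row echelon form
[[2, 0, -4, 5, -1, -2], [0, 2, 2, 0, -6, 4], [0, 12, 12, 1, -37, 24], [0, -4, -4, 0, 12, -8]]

[[1, 0, -2, 0, 2, -1], [0, 1, 1, 0, -3, 2], [0, 0, 0, 1, -1, 0], [0, 0, 0, 0, 0, 0]]

Multiply R1 by 1/2.
Multiply R2 by 1/2.
Subtract 12 times R2 from R3.
Add 4 times R2 to R4.
Subtract 5/2 times R3 from R1.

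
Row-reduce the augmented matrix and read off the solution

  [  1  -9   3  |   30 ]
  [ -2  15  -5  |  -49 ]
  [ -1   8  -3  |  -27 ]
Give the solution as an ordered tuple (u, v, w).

Add 2 times ρ1 to ρ2.
  [  1  -9   3  |   30 ]
  [  0  -3   1  |   11 ]
  [ -1   8  -3  |  -27 ]
Add ρ1 to ρ3.
  [ 1  -9  3  |  30 ]
  [ 0  -3  1  |  11 ]
  [ 0  -1  0  |   3 ]
Multiply ρ2 by -1/3.
  [ 1  -9     3  |     30 ]
  [ 0   1  -1/3  |  -11/3 ]
  [ 0  -1     0  |      3 ]
Add ρ2 to ρ3.
  [ 1  -9     3  |     30 ]
  [ 0   1  -1/3  |  -11/3 ]
  [ 0   0  -1/3  |   -2/3 ]
Multiply ρ3 by -3.
  [ 1  -9     3  |     30 ]
  [ 0   1  -1/3  |  -11/3 ]
  [ 0   0     1  |      2 ]
Add 1/3 times ρ3 to ρ2.
  [ 1  -9  3  |  30 ]
  [ 0   1  0  |  -3 ]
  [ 0   0  1  |   2 ]
Subtract 3 times ρ3 from ρ1.
  [ 1  -9  0  |  24 ]
  [ 0   1  0  |  -3 ]
  [ 0   0  1  |   2 ]
Add 9 times ρ2 to ρ1.
  [ 1  0  0  |  -3 ]
  [ 0  1  0  |  -3 ]
  [ 0  0  1  |   2 ]
Reading off the last column: u = -3, v = -3, w = 2.

(-3, -3, 2)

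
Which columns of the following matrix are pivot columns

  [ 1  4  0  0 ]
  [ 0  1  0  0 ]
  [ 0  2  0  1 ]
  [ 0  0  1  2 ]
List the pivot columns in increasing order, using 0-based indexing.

R3 -> R3 − 2·R2
  [ 1  4  0  0 ]
  [ 0  1  0  0 ]
  [ 0  0  0  1 ]
  [ 0  0  1  2 ]
R3 <=> R4
  [ 1  4  0  0 ]
  [ 0  1  0  0 ]
  [ 0  0  1  2 ]
  [ 0  0  0  1 ]
R3 -> R3 − 2·R4
  [ 1  4  0  0 ]
  [ 0  1  0  0 ]
  [ 0  0  1  0 ]
  [ 0  0  0  1 ]
R1 -> R1 − 4·R2
  [ 1  0  0  0 ]
  [ 0  1  0  0 ]
  [ 0  0  1  0 ]
  [ 0  0  0  1 ]
Pivot columns are the columns containing a leading 1.

0, 1, 2, 3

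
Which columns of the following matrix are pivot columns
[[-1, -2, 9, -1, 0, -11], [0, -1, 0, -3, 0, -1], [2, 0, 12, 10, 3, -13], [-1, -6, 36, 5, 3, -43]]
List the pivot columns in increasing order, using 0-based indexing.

0, 1, 2, 4

r1 ← -1·r1
  [  1   2  -9   1  0   11 ]
  [  0  -1   0  -3  0   -1 ]
  [  2   0  12  10  3  -13 ]
  [ -1  -6  36   5  3  -43 ]
r3 ← r3 − 2·r1
  [  1   2  -9   1  0   11 ]
  [  0  -1   0  -3  0   -1 ]
  [  0  -4  30   8  3  -35 ]
  [ -1  -6  36   5  3  -43 ]
r4 ← r4 + r1
  [ 1   2  -9   1  0   11 ]
  [ 0  -1   0  -3  0   -1 ]
  [ 0  -4  30   8  3  -35 ]
  [ 0  -4  27   6  3  -32 ]
r2 ← -1·r2
  [ 1   2  -9  1  0   11 ]
  [ 0   1   0  3  0    1 ]
  [ 0  -4  30  8  3  -35 ]
  [ 0  -4  27  6  3  -32 ]
r3 ← r3 + 4·r2
  [ 1   2  -9   1  0   11 ]
  [ 0   1   0   3  0    1 ]
  [ 0   0  30  20  3  -31 ]
  [ 0  -4  27   6  3  -32 ]
r4 ← r4 + 4·r2
  [ 1  2  -9   1  0   11 ]
  [ 0  1   0   3  0    1 ]
  [ 0  0  30  20  3  -31 ]
  [ 0  0  27  18  3  -28 ]
r3 ← 1/30·r3
  [ 1  2  -9    1     0      11 ]
  [ 0  1   0    3     0       1 ]
  [ 0  0   1  2/3  1/10  -31/30 ]
  [ 0  0  27   18     3     -28 ]
r4 ← r4 − 27·r3
  [ 1  2  -9    1     0      11 ]
  [ 0  1   0    3     0       1 ]
  [ 0  0   1  2/3  1/10  -31/30 ]
  [ 0  0   0    0  3/10   -1/10 ]
r4 ← 10/3·r4
  [ 1  2  -9    1     0      11 ]
  [ 0  1   0    3     0       1 ]
  [ 0  0   1  2/3  1/10  -31/30 ]
  [ 0  0   0    0     1    -1/3 ]
r3 ← r3 − 1/10·r4
  [ 1  2  -9    1  0    11 ]
  [ 0  1   0    3  0     1 ]
  [ 0  0   1  2/3  0    -1 ]
  [ 0  0   0    0  1  -1/3 ]
r1 ← r1 + 9·r3
  [ 1  2  0    7  0     2 ]
  [ 0  1  0    3  0     1 ]
  [ 0  0  1  2/3  0    -1 ]
  [ 0  0  0    0  1  -1/3 ]
r1 ← r1 − 2·r2
  [ 1  0  0    1  0     0 ]
  [ 0  1  0    3  0     1 ]
  [ 0  0  1  2/3  0    -1 ]
  [ 0  0  0    0  1  -1/3 ]
Pivot columns are the columns containing a leading 1.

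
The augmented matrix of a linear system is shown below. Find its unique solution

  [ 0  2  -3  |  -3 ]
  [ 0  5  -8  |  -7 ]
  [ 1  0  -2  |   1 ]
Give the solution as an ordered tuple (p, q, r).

(-1, -3, -1)

Swap R1 and R3.
  [ 1  0  -2  |   1 ]
  [ 0  5  -8  |  -7 ]
  [ 0  2  -3  |  -3 ]
Multiply R2 by 1/5.
  [ 1  0    -2  |     1 ]
  [ 0  1  -8/5  |  -7/5 ]
  [ 0  2    -3  |    -3 ]
Subtract 2 times R2 from R3.
  [ 1  0    -2  |     1 ]
  [ 0  1  -8/5  |  -7/5 ]
  [ 0  0   1/5  |  -1/5 ]
Multiply R3 by 5.
  [ 1  0    -2  |     1 ]
  [ 0  1  -8/5  |  -7/5 ]
  [ 0  0     1  |    -1 ]
Add 8/5 times R3 to R2.
  [ 1  0  -2  |   1 ]
  [ 0  1   0  |  -3 ]
  [ 0  0   1  |  -1 ]
Add 2 times R3 to R1.
  [ 1  0  0  |  -1 ]
  [ 0  1  0  |  -3 ]
  [ 0  0  1  |  -1 ]
Reading off the last column: p = -1, q = -3, r = -1.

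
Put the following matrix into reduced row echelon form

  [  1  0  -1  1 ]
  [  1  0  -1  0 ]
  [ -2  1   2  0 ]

[[1, 0, -1, 0], [0, 1, 0, 0], [0, 0, 0, 1]]

Subtract R1 from R2.
  [  1  0  -1   1 ]
  [  0  0   0  -1 ]
  [ -2  1   2   0 ]
Add 2 times R1 to R3.
  [ 1  0  -1   1 ]
  [ 0  0   0  -1 ]
  [ 0  1   0   2 ]
Swap R2 and R3.
  [ 1  0  -1   1 ]
  [ 0  1   0   2 ]
  [ 0  0   0  -1 ]
Multiply R3 by -1.
  [ 1  0  -1  1 ]
  [ 0  1   0  2 ]
  [ 0  0   0  1 ]
Subtract 2 times R3 from R2.
  [ 1  0  -1  1 ]
  [ 0  1   0  0 ]
  [ 0  0   0  1 ]
Subtract R3 from R1.
  [ 1  0  -1  0 ]
  [ 0  1   0  0 ]
  [ 0  0   0  1 ]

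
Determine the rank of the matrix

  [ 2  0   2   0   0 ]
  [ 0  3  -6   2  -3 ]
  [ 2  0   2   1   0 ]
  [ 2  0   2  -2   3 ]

Multiply R1 by 1/2.
  [ 1  0   1   0   0 ]
  [ 0  3  -6   2  -3 ]
  [ 2  0   2   1   0 ]
  [ 2  0   2  -2   3 ]
Subtract 2 times R1 from R3.
  [ 1  0   1   0   0 ]
  [ 0  3  -6   2  -3 ]
  [ 0  0   0   1   0 ]
  [ 2  0   2  -2   3 ]
Subtract 2 times R1 from R4.
  [ 1  0   1   0   0 ]
  [ 0  3  -6   2  -3 ]
  [ 0  0   0   1   0 ]
  [ 0  0   0  -2   3 ]
Multiply R2 by 1/3.
  [ 1  0   1    0   0 ]
  [ 0  1  -2  2/3  -1 ]
  [ 0  0   0    1   0 ]
  [ 0  0   0   -2   3 ]
Add 2 times R3 to R4.
  [ 1  0   1    0   0 ]
  [ 0  1  -2  2/3  -1 ]
  [ 0  0   0    1   0 ]
  [ 0  0   0    0   3 ]
Multiply R4 by 1/3.
  [ 1  0   1    0   0 ]
  [ 0  1  -2  2/3  -1 ]
  [ 0  0   0    1   0 ]
  [ 0  0   0    0   1 ]
Add R4 to R2.
  [ 1  0   1    0  0 ]
  [ 0  1  -2  2/3  0 ]
  [ 0  0   0    1  0 ]
  [ 0  0   0    0  1 ]
Subtract 2/3 times R3 from R2.
  [ 1  0   1  0  0 ]
  [ 0  1  -2  0  0 ]
  [ 0  0   0  1  0 ]
  [ 0  0   0  0  1 ]
The reduced form has 4 nonzero rows.

rank = 4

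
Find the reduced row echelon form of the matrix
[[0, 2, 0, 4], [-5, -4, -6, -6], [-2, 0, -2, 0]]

[[1, 0, 0, 2], [0, 1, 0, 2], [0, 0, 1, -2]]

r1 ↔ r2
  [ -5  -4  -6  -6 ]
  [  0   2   0   4 ]
  [ -2   0  -2   0 ]
r1 := -1/5·r1
  [  1  4/5  6/5  6/5 ]
  [  0    2    0    4 ]
  [ -2    0   -2    0 ]
r3 := r3 + 2·r1
  [ 1  4/5  6/5   6/5 ]
  [ 0    2    0     4 ]
  [ 0  8/5  2/5  12/5 ]
r2 := 1/2·r2
  [ 1  4/5  6/5   6/5 ]
  [ 0    1    0     2 ]
  [ 0  8/5  2/5  12/5 ]
r3 := r3 − 8/5·r2
  [ 1  4/5  6/5   6/5 ]
  [ 0    1    0     2 ]
  [ 0    0  2/5  -4/5 ]
r3 := 5/2·r3
  [ 1  4/5  6/5  6/5 ]
  [ 0    1    0    2 ]
  [ 0    0    1   -2 ]
r1 := r1 − 6/5·r3
  [ 1  4/5  0  18/5 ]
  [ 0    1  0     2 ]
  [ 0    0  1    -2 ]
r1 := r1 − 4/5·r2
  [ 1  0  0   2 ]
  [ 0  1  0   2 ]
  [ 0  0  1  -2 ]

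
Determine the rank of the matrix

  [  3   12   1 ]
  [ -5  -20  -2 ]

R1 := 1/3·R1
  [  1    4  1/3 ]
  [ -5  -20   -2 ]
R2 := R2 + 5·R1
  [ 1  4   1/3 ]
  [ 0  0  -1/3 ]
R2 := -3·R2
  [ 1  4  1/3 ]
  [ 0  0    1 ]
R1 := R1 − 1/3·R2
  [ 1  4  0 ]
  [ 0  0  1 ]
The reduced form has 2 nonzero rows.

rank = 2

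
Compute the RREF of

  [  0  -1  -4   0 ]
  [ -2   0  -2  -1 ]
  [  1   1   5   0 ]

R1 <-> R2
  [ -2   0  -2  -1 ]
  [  0  -1  -4   0 ]
  [  1   1   5   0 ]
R1 → -1/2·R1
  [ 1   0   1  1/2 ]
  [ 0  -1  -4    0 ]
  [ 1   1   5    0 ]
R3 → R3 − R1
  [ 1   0   1   1/2 ]
  [ 0  -1  -4     0 ]
  [ 0   1   4  -1/2 ]
R2 → -1·R2
  [ 1  0  1   1/2 ]
  [ 0  1  4     0 ]
  [ 0  1  4  -1/2 ]
R3 → R3 − R2
  [ 1  0  1   1/2 ]
  [ 0  1  4     0 ]
  [ 0  0  0  -1/2 ]
R3 → -2·R3
  [ 1  0  1  1/2 ]
  [ 0  1  4    0 ]
  [ 0  0  0    1 ]
R1 → R1 − 1/2·R3
  [ 1  0  1  0 ]
  [ 0  1  4  0 ]
  [ 0  0  0  1 ]

[[1, 0, 1, 0], [0, 1, 4, 0], [0, 0, 0, 1]]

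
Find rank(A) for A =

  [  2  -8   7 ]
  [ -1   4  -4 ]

R1 := 1/2·R1
  [  1  -4  7/2 ]
  [ -1   4   -4 ]
R2 := R2 + R1
  [ 1  -4   7/2 ]
  [ 0   0  -1/2 ]
R2 := -2·R2
  [ 1  -4  7/2 ]
  [ 0   0    1 ]
R1 := R1 − 7/2·R2
  [ 1  -4  0 ]
  [ 0   0  1 ]
The reduced form has 2 nonzero rows.

rank = 2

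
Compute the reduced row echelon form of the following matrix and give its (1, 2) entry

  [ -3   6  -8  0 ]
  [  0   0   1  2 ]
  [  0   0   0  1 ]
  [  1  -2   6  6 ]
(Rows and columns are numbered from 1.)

Multiply R1 by -1/3.
  [ 1  -2  8/3  0 ]
  [ 0   0    1  2 ]
  [ 0   0    0  1 ]
  [ 1  -2    6  6 ]
Subtract R1 from R4.
  [ 1  -2   8/3  0 ]
  [ 0   0     1  2 ]
  [ 0   0     0  1 ]
  [ 0   0  10/3  6 ]
Subtract 10/3 times R2 from R4.
  [ 1  -2  8/3     0 ]
  [ 0   0    1     2 ]
  [ 0   0    0     1 ]
  [ 0   0    0  -2/3 ]
Add 2/3 times R3 to R4.
  [ 1  -2  8/3  0 ]
  [ 0   0    1  2 ]
  [ 0   0    0  1 ]
  [ 0   0    0  0 ]
Subtract 2 times R3 from R2.
  [ 1  -2  8/3  0 ]
  [ 0   0    1  0 ]
  [ 0   0    0  1 ]
  [ 0   0    0  0 ]
Subtract 8/3 times R2 from R1.
  [ 1  -2  0  0 ]
  [ 0   0  1  0 ]
  [ 0   0  0  1 ]
  [ 0   0  0  0 ]

-2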